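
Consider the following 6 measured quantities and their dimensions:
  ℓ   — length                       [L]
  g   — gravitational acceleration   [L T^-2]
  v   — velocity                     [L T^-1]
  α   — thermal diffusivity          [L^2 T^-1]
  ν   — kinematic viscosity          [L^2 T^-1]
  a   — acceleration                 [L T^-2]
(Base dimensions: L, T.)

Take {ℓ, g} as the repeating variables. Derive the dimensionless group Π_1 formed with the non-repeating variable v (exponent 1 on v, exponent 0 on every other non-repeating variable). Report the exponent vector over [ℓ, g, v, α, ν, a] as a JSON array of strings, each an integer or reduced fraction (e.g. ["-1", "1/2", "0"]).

["-1/2", "-1/2", "1", "0", "0", "0"]

Exponent matrix [L,T] × [ℓ,g,v,α,ν,a]:
  L: [ 1  1  1  2  2  1]
  T: [ 0 -2 -1 -1 -1 -2]
Echelon form has 2 nonzero rows (pivots: ℓ,g)
Repeat: ℓ,g; free: v,α,ν,a
RREF:
  r0: [   1    0  1/2  3/2  3/2    0]
  r1: [   0    1  1/2  1/2  1/2    1]
Fix exponent of v at 1, α at 0, ν at 0, a at 0; solve each RREF row for its pivot's exponent:
  r0: exp(ℓ) + (1/2)·1 = 0 ⇒ exp(ℓ) = -1/2
  r1: exp(g) + (1/2)·1 = 0 ⇒ exp(g) = -1/2
Π_1 = ℓ^(-1/2) · g^(-1/2) · v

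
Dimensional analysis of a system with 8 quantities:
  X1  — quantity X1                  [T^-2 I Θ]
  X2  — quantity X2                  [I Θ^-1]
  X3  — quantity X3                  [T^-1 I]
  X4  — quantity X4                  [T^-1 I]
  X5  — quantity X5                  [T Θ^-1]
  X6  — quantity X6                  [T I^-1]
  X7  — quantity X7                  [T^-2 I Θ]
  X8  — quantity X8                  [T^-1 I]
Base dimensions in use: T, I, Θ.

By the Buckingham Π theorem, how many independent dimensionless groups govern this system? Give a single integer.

6

Exponent matrix [T,I,Θ] × [X1,X2,X3,X4,X5,X6,X7,X8]:
  T: [-2  0 -1 -1  1  1 -2 -1]
  I: [ 1  1  1  1  0 -1  1  1]
  Θ: [ 1 -1  0  0 -1  0  1  0]
RREF → pivots at {X1,X2} ⇒ r = 2
n=8, r=2 ⇒ 6 dimensionless groups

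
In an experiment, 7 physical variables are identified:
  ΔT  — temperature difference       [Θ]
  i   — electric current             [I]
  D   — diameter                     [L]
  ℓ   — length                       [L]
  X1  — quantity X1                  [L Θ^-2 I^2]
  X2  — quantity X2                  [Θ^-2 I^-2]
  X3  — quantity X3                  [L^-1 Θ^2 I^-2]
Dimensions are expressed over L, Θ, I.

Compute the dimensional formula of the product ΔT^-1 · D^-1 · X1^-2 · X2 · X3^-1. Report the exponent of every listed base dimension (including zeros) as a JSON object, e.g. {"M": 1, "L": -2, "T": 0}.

Exponent matrix [L,Θ,I] × [ΔT,i,D,ℓ,X1,X2,X3]:
  L: [ 0  0  1  1  1  0 -1]
  Θ: [ 1  0  0  0 -2 -2  2]
  I: [ 0  1  0  0  2 -2 -2]
  [L]: (-1)·0+(-1)·1+(-2)·1+(1)·0+(-1)·-1 = -2
  [Θ]: (-1)·1+(-1)·0+(-2)·-2+(1)·-2+(-1)·2 = -1
  [I]: (-1)·0+(-1)·0+(-2)·2+(1)·-2+(-1)·-2 = -4
⇒ L^-2 Θ^-1 I^-4

{"L": -2, "Θ": -1, "I": -4}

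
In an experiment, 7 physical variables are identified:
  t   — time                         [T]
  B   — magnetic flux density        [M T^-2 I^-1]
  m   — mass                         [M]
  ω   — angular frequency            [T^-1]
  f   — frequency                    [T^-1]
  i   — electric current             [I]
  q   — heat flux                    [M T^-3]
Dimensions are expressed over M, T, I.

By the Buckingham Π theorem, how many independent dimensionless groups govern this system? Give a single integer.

Exponent matrix [M,T,I] × [t,B,m,ω,f,i,q]:
  M: [ 0  1  1  0  0  0  1]
  T: [ 1 -2  0 -1 -1  0 -3]
  I: [ 0 -1  0  0  0  1  0]
RREF → pivots at {t,B,m} ⇒ r = 3
n=7, r=3 ⇒ 4 dimensionless groups

4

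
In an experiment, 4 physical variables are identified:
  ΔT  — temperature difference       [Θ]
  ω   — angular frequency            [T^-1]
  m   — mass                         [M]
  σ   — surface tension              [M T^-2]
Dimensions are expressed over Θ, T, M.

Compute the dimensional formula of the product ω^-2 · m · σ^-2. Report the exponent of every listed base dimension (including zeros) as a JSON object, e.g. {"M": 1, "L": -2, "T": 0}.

{"Θ": 0, "T": 6, "M": -1}

Write exponents as rows Θ,T,M / cols ΔT,ω,m,σ:
  Θ: [ 1  0  0  0]
  T: [ 0 -1  0 -2]
  M: [ 0  0  1  1]
  [Θ]: (-2)·0+(1)·0+(-2)·0 = 0
  [T]: (-2)·-1+(1)·0+(-2)·-2 = 6
  [M]: (-2)·0+(1)·1+(-2)·1 = -1
⇒ T^6 M^-1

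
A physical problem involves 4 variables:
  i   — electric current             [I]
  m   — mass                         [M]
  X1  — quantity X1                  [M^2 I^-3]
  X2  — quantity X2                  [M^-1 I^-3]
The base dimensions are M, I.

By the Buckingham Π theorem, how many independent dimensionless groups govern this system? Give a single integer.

Exponent matrix [M,I] × [i,m,X1,X2]:
  M: [ 0  1  2 -1]
  I: [ 1  0 -3 -3]
Row reduction gives pivot columns i,m; rank = 2
4 vars − rank 2 = 2 Π groups

2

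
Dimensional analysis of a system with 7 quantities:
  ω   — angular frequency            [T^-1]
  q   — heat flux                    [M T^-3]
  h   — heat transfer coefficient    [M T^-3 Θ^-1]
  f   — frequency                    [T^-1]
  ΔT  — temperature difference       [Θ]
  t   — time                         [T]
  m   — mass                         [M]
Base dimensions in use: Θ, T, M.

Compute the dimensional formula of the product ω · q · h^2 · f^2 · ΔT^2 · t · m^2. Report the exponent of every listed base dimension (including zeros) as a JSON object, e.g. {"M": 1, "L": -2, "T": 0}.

{"Θ": 0, "T": -11, "M": 5}

Write exponents as rows Θ,T,M / cols ω,q,h,f,ΔT,t,m:
  Θ: [ 0  0 -1  0  1  0  0]
  T: [-1 -3 -3 -1  0  1  0]
  M: [ 0  1  1  0  0  0  1]
  [Θ]: (1)·0+(1)·0+(2)·-1+(2)·0+(2)·1+(1)·0+(2)·0 = 0
  [T]: (1)·-1+(1)·-3+(2)·-3+(2)·-1+(2)·0+(1)·1+(2)·0 = -11
  [M]: (1)·0+(1)·1+(2)·1+(2)·0+(2)·0+(1)·0+(2)·1 = 5
⇒ T^-11 M^5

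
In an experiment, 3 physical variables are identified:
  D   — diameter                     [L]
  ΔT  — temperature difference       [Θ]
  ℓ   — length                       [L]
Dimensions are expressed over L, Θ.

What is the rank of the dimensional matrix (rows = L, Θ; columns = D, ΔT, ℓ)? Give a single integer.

Exponent matrix [L,Θ] × [D,ΔT,ℓ]:
  L: [ 1  0  1]
  Θ: [ 0  1  0]
RREF → pivots at {D,ΔT} ⇒ r = 2

2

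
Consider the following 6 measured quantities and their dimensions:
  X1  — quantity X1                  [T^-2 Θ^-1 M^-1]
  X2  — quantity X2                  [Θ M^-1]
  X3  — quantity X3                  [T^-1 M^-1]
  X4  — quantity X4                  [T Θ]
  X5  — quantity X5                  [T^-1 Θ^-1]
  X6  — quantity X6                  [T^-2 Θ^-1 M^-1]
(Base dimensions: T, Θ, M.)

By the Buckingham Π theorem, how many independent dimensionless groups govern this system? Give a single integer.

4

Dimensional matrix (T×Θ×M by X1×X2×X3×X4×X5×X6):
  T: [-2  0 -1  1 -1 -2]
  Θ: [-1  1  0  1 -1 -1]
  M: [-1 -1 -1  0  0 -1]
Echelon form has 2 nonzero rows (pivots: X1,X2)
n=6, r=2 ⇒ 4 dimensionless groups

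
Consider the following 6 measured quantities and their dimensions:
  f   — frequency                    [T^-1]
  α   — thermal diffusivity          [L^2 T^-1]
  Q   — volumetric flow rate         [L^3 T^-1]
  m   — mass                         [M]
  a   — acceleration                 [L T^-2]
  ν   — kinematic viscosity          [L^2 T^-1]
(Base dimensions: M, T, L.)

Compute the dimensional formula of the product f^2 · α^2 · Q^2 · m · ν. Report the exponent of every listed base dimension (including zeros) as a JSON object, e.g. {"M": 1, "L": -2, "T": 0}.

Exponent matrix [M,T,L] × [f,α,Q,m,a,ν]:
  M: [ 0  0  0  1  0  0]
  T: [-1 -1 -1  0 -2 -1]
  L: [ 0  2  3  0  1  2]
  [M]: (2)·0+(2)·0+(2)·0+(1)·1+(1)·0 = 1
  [T]: (2)·-1+(2)·-1+(2)·-1+(1)·0+(1)·-1 = -7
  [L]: (2)·0+(2)·2+(2)·3+(1)·0+(1)·2 = 12
⇒ M T^-7 L^12

{"M": 1, "T": -7, "L": 12}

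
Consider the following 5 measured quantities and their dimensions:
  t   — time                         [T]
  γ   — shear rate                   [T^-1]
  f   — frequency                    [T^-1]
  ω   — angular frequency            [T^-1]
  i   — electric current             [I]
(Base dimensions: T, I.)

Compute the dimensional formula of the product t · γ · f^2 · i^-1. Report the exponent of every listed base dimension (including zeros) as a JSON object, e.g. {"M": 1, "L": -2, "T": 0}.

Dimensional matrix (T×I by t×γ×f×ω×i):
  T: [ 1 -1 -1 -1  0]
  I: [ 0  0  0  0  1]
  [T]: (1)·1+(1)·-1+(2)·-1+(-1)·0 = -2
  [I]: (1)·0+(1)·0+(2)·0+(-1)·1 = -1
⇒ T^-2 I^-1

{"T": -2, "I": -1}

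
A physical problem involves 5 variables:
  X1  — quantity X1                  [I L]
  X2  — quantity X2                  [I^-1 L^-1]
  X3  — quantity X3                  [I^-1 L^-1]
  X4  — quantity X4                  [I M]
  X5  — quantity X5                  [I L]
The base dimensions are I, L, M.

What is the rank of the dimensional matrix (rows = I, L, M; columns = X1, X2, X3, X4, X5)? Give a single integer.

2

Dimensional matrix (I×L×M by X1×X2×X3×X4×X5):
  I: [ 1 -1 -1  1  1]
  L: [ 1 -1 -1  0  1]
  M: [ 0  0  0  1  0]
Echelon form has 2 nonzero rows (pivots: X1,X4)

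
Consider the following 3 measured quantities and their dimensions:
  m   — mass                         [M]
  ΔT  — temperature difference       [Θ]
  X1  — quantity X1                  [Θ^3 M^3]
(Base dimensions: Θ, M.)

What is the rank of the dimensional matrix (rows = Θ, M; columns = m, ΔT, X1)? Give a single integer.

2

Dimensional matrix (Θ×M by m×ΔT×X1):
  Θ: [ 0  1  3]
  M: [ 1  0  3]
Echelon form has 2 nonzero rows (pivots: m,ΔT)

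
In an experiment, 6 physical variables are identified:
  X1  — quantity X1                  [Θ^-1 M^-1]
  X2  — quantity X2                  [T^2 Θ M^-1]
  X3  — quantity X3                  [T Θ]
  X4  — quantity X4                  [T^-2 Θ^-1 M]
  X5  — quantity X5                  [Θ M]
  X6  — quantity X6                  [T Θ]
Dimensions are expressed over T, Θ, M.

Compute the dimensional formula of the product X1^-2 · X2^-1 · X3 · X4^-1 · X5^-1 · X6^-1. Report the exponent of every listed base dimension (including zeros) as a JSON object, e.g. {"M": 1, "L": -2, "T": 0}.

Write exponents as rows T,Θ,M / cols X1,X2,X3,X4,X5,X6:
  T: [ 0  2  1 -2  0  1]
  Θ: [-1  1  1 -1  1  1]
  M: [-1 -1  0  1  1  0]
  [T]: (-2)·0+(-1)·2+(1)·1+(-1)·-2+(-1)·0+(-1)·1 = 0
  [Θ]: (-2)·-1+(-1)·1+(1)·1+(-1)·-1+(-1)·1+(-1)·1 = 1
  [M]: (-2)·-1+(-1)·-1+(1)·0+(-1)·1+(-1)·1+(-1)·0 = 1
⇒ Θ M

{"T": 0, "Θ": 1, "M": 1}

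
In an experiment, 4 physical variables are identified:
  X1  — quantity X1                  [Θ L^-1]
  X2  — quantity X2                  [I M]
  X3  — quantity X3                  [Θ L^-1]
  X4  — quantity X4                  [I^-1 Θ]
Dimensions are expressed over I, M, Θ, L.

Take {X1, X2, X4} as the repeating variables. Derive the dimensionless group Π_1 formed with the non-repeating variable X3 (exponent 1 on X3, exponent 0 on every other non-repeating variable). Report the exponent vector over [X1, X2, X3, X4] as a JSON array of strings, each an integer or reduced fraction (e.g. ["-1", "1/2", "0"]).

["-1", "0", "1", "0"]

Exponent matrix [I,M,Θ,L] × [X1,X2,X3,X4]:
  I: [ 0  1  0 -1]
  M: [ 0  1  0  0]
  Θ: [ 1  0  1  1]
  L: [-1  0 -1  0]
Row reduction gives pivot columns X1,X2,X4; rank = 3
Pivot set = {X1,X2,X4}, free = {X3}
RREF:
  r0: [   1    0    1    0]
  r1: [   0    1    0    0]
  r2: [   0    0    0    1]
  r3: [   0    0    0    0]
Fix exponent of X3 at 1; solve each RREF row for its pivot's exponent:
  r0: exp(X1) + (1)·1 = 0 ⇒ exp(X1) = -1
  r1: exp(X2) + (0)·1 = 0 ⇒ exp(X2) = 0
  r2: exp(X4) + (0)·1 = 0 ⇒ exp(X4) = 0
Π_1 = X1^-1 · X3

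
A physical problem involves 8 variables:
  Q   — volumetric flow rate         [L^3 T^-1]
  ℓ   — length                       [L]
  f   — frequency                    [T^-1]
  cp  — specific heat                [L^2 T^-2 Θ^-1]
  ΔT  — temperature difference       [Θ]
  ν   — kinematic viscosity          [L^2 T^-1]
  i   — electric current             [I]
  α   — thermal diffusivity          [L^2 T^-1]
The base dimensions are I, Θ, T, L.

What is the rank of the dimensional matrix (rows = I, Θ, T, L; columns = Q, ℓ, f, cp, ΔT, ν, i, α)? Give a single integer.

Exponent matrix [I,Θ,T,L] × [Q,ℓ,f,cp,ΔT,ν,i,α]:
  I: [ 0  0  0  0  0  0  1  0]
  Θ: [ 0  0  0 -1  1  0  0  0]
  T: [-1  0 -1 -2  0 -1  0 -1]
  L: [ 3  1  0  2  0  2  0  2]
Echelon form has 4 nonzero rows (pivots: Q,ℓ,cp,i)

4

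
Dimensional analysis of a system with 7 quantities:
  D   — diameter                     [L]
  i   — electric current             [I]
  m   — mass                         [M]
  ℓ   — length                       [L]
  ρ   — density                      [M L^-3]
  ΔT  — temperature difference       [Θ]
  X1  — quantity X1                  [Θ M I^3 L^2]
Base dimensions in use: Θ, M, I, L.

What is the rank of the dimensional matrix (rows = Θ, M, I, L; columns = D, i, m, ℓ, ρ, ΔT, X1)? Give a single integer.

Write exponents as rows Θ,M,I,L / cols D,i,m,ℓ,ρ,ΔT,X1:
  Θ: [ 0  0  0  0  0  1  1]
  M: [ 0  0  1  0  1  0  1]
  I: [ 0  1  0  0  0  0  3]
  L: [ 1  0  0  1 -3  0  2]
Echelon form has 4 nonzero rows (pivots: D,i,m,ΔT)

4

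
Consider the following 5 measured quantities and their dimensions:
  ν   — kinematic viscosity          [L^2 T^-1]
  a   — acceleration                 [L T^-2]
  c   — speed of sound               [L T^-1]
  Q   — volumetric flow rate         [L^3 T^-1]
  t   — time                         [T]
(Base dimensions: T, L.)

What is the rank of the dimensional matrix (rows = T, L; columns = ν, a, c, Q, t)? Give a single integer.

Dimensional matrix (T×L by ν×a×c×Q×t):
  T: [-1 -2 -1 -1  1]
  L: [ 2  1  1  3  0]
RREF → pivots at {ν,a} ⇒ r = 2

2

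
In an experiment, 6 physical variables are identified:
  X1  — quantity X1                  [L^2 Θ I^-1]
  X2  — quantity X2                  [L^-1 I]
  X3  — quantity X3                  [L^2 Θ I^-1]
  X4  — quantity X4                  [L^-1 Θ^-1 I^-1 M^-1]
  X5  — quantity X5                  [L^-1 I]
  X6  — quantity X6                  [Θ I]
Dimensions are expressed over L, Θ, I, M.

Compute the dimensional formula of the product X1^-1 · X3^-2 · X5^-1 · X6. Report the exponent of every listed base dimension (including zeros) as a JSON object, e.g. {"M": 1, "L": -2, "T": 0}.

Write exponents as rows L,Θ,I,M / cols X1,X2,X3,X4,X5,X6:
  L: [ 2 -1  2 -1 -1  0]
  Θ: [ 1  0  1 -1  0  1]
  I: [-1  1 -1 -1  1  1]
  M: [ 0  0  0 -1  0  0]
  [L]: (-1)·2+(-2)·2+(-1)·-1+(1)·0 = -5
  [Θ]: (-1)·1+(-2)·1+(-1)·0+(1)·1 = -2
  [I]: (-1)·-1+(-2)·-1+(-1)·1+(1)·1 = 3
  [M]: (-1)·0+(-2)·0+(-1)·0+(1)·0 = 0
⇒ L^-5 Θ^-2 I^3

{"L": -5, "Θ": -2, "I": 3, "M": 0}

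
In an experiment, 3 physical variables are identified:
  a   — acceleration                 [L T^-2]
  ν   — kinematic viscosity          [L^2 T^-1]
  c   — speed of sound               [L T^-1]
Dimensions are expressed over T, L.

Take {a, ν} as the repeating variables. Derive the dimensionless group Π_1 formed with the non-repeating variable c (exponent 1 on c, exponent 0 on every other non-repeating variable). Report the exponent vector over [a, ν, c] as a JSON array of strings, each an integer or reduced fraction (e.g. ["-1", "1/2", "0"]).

["-1/3", "-1/3", "1"]

Write exponents as rows T,L / cols a,ν,c:
  T: [-2 -1 -1]
  L: [ 1  2  1]
Row reduction gives pivot columns a,ν; rank = 2
Pivot set = {a,ν}, free = {c}
RREF:
  r0: [   1    0  1/3]
  r1: [   0    1  1/3]
Fix exponent of c at 1; solve each RREF row for its pivot's exponent:
  r0: exp(a) + (1/3)·1 = 0 ⇒ exp(a) = -1/3
  r1: exp(ν) + (1/3)·1 = 0 ⇒ exp(ν) = -1/3
Π_1 = a^(-1/3) · ν^(-1/3) · c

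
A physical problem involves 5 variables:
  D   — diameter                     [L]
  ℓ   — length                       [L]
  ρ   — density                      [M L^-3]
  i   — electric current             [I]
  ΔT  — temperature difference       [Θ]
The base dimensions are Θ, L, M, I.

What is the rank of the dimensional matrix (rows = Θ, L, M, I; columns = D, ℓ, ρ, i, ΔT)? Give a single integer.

Write exponents as rows Θ,L,M,I / cols D,ℓ,ρ,i,ΔT:
  Θ: [ 0  0  0  0  1]
  L: [ 1  1 -3  0  0]
  M: [ 0  0  1  0  0]
  I: [ 0  0  0  1  0]
Echelon form has 4 nonzero rows (pivots: D,ρ,i,ΔT)

4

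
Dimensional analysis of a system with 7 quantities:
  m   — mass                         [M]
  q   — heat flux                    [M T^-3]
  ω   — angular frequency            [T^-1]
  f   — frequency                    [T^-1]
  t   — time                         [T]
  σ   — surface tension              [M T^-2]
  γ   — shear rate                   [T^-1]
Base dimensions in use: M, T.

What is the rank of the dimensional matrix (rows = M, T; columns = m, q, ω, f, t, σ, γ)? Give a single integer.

Write exponents as rows M,T / cols m,q,ω,f,t,σ,γ:
  M: [ 1  1  0  0  0  1  0]
  T: [ 0 -3 -1 -1  1 -2 -1]
Row reduction gives pivot columns m,q; rank = 2

2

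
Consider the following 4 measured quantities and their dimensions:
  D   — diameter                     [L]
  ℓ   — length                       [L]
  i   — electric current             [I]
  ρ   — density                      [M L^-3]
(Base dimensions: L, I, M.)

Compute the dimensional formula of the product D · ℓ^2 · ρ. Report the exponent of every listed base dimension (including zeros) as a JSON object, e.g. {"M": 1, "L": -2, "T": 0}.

Exponent matrix [L,I,M] × [D,ℓ,i,ρ]:
  L: [ 1  1  0 -3]
  I: [ 0  0  1  0]
  M: [ 0  0  0  1]
  [L]: (1)·1+(2)·1+(1)·-3 = 0
  [I]: (1)·0+(2)·0+(1)·0 = 0
  [M]: (1)·0+(2)·0+(1)·1 = 1
⇒ M

{"L": 0, "I": 0, "M": 1}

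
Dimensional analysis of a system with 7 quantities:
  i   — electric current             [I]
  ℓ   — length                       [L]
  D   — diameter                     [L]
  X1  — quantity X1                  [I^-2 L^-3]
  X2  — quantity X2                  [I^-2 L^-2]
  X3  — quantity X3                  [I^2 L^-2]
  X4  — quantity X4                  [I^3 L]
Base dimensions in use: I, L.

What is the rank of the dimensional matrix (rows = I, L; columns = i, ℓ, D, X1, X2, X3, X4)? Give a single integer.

2

Exponent matrix [I,L] × [i,ℓ,D,X1,X2,X3,X4]:
  I: [ 1  0  0 -2 -2  2  3]
  L: [ 0  1  1 -3 -2 -2  1]
Echelon form has 2 nonzero rows (pivots: i,ℓ)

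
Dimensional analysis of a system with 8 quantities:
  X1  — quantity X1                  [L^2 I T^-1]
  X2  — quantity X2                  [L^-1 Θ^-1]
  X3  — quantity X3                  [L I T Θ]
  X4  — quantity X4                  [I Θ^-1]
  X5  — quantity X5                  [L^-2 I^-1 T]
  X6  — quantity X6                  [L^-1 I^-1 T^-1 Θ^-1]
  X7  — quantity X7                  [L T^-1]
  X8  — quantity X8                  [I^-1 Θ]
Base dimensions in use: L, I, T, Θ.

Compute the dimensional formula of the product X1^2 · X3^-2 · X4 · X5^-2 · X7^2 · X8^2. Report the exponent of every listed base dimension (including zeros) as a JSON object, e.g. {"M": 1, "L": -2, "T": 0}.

Exponent matrix [L,I,T,Θ] × [X1,X2,X3,X4,X5,X6,X7,X8]:
  L: [ 2 -1  1  0 -2 -1  1  0]
  I: [ 1  0  1  1 -1 -1  0 -1]
  T: [-1  0  1  0  1 -1 -1  0]
  Θ: [ 0 -1  1 -1  0 -1  0  1]
  [L]: (2)·2+(-2)·1+(1)·0+(-2)·-2+(2)·1+(2)·0 = 8
  [I]: (2)·1+(-2)·1+(1)·1+(-2)·-1+(2)·0+(2)·-1 = 1
  [T]: (2)·-1+(-2)·1+(1)·0+(-2)·1+(2)·-1+(2)·0 = -8
  [Θ]: (2)·0+(-2)·1+(1)·-1+(-2)·0+(2)·0+(2)·1 = -1
⇒ L^8 I T^-8 Θ^-1

{"L": 8, "I": 1, "T": -8, "Θ": -1}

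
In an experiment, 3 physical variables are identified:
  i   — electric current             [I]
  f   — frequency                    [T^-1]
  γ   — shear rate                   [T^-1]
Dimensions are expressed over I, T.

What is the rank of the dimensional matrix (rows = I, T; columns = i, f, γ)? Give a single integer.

2

Dimensional matrix (I×T by i×f×γ):
  I: [ 1  0  0]
  T: [ 0 -1 -1]
Echelon form has 2 nonzero rows (pivots: i,f)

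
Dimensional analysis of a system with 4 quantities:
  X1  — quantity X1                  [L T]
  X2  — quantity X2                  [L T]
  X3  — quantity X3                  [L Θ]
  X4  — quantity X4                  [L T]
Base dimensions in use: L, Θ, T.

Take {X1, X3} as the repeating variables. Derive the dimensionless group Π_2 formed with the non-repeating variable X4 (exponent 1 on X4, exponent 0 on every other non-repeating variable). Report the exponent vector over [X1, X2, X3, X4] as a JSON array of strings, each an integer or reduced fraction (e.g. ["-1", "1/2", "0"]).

["-1", "0", "0", "1"]

Write exponents as rows L,Θ,T / cols X1,X2,X3,X4:
  L: [ 1  1  1  1]
  Θ: [ 0  0  1  0]
  T: [ 1  1  0  1]
RREF → pivots at {X1,X3} ⇒ r = 2
Repeat: X1,X3; free: X2,X4
RREF:
  r0: [   1    1    0    1]
  r1: [   0    0    1    0]
  r2: [   0    0    0    0]
Fix exponent of X4 at 1, X2 at 0; solve each RREF row for its pivot's exponent:
  r0: exp(X1) + (1)·1 = 0 ⇒ exp(X1) = -1
  r1: exp(X3) + (0)·1 = 0 ⇒ exp(X3) = 0
Π_2 = X1^-1 · X4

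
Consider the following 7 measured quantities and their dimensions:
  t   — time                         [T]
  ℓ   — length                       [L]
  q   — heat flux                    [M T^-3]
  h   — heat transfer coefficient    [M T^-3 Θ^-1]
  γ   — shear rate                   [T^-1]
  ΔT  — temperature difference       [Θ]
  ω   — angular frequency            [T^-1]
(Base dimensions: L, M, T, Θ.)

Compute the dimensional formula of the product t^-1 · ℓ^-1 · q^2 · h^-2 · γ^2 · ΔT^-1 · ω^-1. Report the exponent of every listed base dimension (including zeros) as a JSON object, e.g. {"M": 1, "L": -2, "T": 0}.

Write exponents as rows L,M,T,Θ / cols t,ℓ,q,h,γ,ΔT,ω:
  L: [ 0  1  0  0  0  0  0]
  M: [ 0  0  1  1  0  0  0]
  T: [ 1  0 -3 -3 -1  0 -1]
  Θ: [ 0  0  0 -1  0  1  0]
  [L]: (-1)·0+(-1)·1+(2)·0+(-2)·0+(2)·0+(-1)·0+(-1)·0 = -1
  [M]: (-1)·0+(-1)·0+(2)·1+(-2)·1+(2)·0+(-1)·0+(-1)·0 = 0
  [T]: (-1)·1+(-1)·0+(2)·-3+(-2)·-3+(2)·-1+(-1)·0+(-1)·-1 = -2
  [Θ]: (-1)·0+(-1)·0+(2)·0+(-2)·-1+(2)·0+(-1)·1+(-1)·0 = 1
⇒ L^-1 T^-2 Θ

{"L": -1, "M": 0, "T": -2, "Θ": 1}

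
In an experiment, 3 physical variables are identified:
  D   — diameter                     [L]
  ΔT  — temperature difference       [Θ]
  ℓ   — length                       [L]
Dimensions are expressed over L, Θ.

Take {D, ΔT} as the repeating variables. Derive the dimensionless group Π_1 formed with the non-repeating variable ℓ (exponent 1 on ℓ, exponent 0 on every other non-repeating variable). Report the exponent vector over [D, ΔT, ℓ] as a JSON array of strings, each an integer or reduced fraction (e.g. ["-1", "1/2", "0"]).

Write exponents as rows L,Θ / cols D,ΔT,ℓ:
  L: [ 1  0  1]
  Θ: [ 0  1  0]
Row reduction gives pivot columns D,ΔT; rank = 2
Repeat: D,ΔT; free: ℓ
RREF:
  r0: [   1    0    1]
  r1: [   0    1    0]
Fix exponent of ℓ at 1; solve each RREF row for its pivot's exponent:
  r0: exp(D) + (1)·1 = 0 ⇒ exp(D) = -1
  r1: exp(ΔT) + (0)·1 = 0 ⇒ exp(ΔT) = 0
Π_1 = D^-1 · ℓ

["-1", "0", "1"]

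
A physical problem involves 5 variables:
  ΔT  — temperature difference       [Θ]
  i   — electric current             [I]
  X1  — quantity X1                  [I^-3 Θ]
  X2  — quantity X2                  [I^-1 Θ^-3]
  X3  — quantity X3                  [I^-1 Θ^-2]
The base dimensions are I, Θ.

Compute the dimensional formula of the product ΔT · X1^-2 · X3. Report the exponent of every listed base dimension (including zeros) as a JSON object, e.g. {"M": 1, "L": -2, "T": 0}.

{"I": 5, "Θ": -3}

Write exponents as rows I,Θ / cols ΔT,i,X1,X2,X3:
  I: [ 0  1 -3 -1 -1]
  Θ: [ 1  0  1 -3 -2]
  [I]: (1)·0+(-2)·-3+(1)·-1 = 5
  [Θ]: (1)·1+(-2)·1+(1)·-2 = -3
⇒ I^5 Θ^-3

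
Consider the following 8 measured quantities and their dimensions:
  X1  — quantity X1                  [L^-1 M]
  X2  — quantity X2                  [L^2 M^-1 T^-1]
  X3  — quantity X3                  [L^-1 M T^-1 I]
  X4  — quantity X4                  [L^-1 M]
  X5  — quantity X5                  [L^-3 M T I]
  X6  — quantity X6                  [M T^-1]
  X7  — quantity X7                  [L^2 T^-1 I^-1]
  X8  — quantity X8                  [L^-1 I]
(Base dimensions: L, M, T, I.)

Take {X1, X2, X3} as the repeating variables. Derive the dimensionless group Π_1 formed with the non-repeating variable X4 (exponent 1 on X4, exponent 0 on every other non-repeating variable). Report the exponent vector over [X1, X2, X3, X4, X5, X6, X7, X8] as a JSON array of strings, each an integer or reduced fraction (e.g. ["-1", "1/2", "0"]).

["-1", "0", "0", "1", "0", "0", "0", "0"]

Dimensional matrix (L×M×T×I by X1×X2×X3×X4×X5×X6×X7×X8):
  L: [-1  2 -1 -1 -3  0  2 -1]
  M: [ 1 -1  1  1  1  1  0  0]
  T: [ 0 -1 -1  0  1 -1 -1  0]
  I: [ 0  0  1  0  1  0 -1  1]
Echelon form has 3 nonzero rows (pivots: X1,X2,X3)
Pivot set = {X1,X2,X3}, free = {X4,X5,X6,X7,X8}
RREF:
  r0: [   1    0    0    1   -2    2    3   -2]
  r1: [   0    1    0    0   -2    1    2   -1]
  r2: [   0    0    1    0    1    0   -1    1]
  r3: [   0    0    0    0    0    0    0    0]
Fix exponent of X4 at 1, X5 at 0, X6 at 0, X7 at 0, X8 at 0; solve each RREF row for its pivot's exponent:
  r0: exp(X1) + (1)·1 = 0 ⇒ exp(X1) = -1
  r1: exp(X2) + (0)·1 = 0 ⇒ exp(X2) = 0
  r2: exp(X3) + (0)·1 = 0 ⇒ exp(X3) = 0
Π_1 = X1^-1 · X4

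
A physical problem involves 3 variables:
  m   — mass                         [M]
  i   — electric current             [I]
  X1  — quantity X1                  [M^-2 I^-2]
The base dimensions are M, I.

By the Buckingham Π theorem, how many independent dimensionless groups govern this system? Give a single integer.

1

Exponent matrix [M,I] × [m,i,X1]:
  M: [ 1  0 -2]
  I: [ 0  1 -2]
RREF → pivots at {m,i} ⇒ r = 2
n=3, r=2 ⇒ 1 dimensionless group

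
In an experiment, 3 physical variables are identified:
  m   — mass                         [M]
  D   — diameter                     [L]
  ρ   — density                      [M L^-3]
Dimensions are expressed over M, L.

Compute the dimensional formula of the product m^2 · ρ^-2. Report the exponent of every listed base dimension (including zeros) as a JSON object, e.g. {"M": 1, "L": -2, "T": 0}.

Write exponents as rows M,L / cols m,D,ρ:
  M: [ 1  0  1]
  L: [ 0  1 -3]
  [M]: (2)·1+(-2)·1 = 0
  [L]: (2)·0+(-2)·-3 = 6
⇒ L^6

{"M": 0, "L": 6}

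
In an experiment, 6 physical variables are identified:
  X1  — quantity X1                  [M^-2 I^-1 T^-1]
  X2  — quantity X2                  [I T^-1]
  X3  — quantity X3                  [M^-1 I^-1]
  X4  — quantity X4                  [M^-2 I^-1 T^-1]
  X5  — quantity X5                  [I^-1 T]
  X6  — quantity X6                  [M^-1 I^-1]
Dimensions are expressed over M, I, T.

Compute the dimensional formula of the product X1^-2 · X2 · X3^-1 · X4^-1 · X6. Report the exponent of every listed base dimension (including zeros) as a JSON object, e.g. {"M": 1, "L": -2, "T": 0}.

{"M": 6, "I": 4, "T": 2}

Dimensional matrix (M×I×T by X1×X2×X3×X4×X5×X6):
  M: [-2  0 -1 -2  0 -1]
  I: [-1  1 -1 -1 -1 -1]
  T: [-1 -1  0 -1  1  0]
  [M]: (-2)·-2+(1)·0+(-1)·-1+(-1)·-2+(1)·-1 = 6
  [I]: (-2)·-1+(1)·1+(-1)·-1+(-1)·-1+(1)·-1 = 4
  [T]: (-2)·-1+(1)·-1+(-1)·0+(-1)·-1+(1)·0 = 2
⇒ M^6 I^4 T^2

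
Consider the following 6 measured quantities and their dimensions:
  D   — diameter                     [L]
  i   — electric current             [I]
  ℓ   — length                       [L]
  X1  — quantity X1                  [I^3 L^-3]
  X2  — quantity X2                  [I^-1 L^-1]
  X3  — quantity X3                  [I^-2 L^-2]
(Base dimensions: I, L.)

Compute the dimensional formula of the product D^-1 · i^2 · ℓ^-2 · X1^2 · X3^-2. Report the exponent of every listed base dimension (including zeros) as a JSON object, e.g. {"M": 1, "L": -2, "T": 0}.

{"I": 12, "L": -5}

Write exponents as rows I,L / cols D,i,ℓ,X1,X2,X3:
  I: [ 0  1  0  3 -1 -2]
  L: [ 1  0  1 -3 -1 -2]
  [I]: (-1)·0+(2)·1+(-2)·0+(2)·3+(-2)·-2 = 12
  [L]: (-1)·1+(2)·0+(-2)·1+(2)·-3+(-2)·-2 = -5
⇒ I^12 L^-5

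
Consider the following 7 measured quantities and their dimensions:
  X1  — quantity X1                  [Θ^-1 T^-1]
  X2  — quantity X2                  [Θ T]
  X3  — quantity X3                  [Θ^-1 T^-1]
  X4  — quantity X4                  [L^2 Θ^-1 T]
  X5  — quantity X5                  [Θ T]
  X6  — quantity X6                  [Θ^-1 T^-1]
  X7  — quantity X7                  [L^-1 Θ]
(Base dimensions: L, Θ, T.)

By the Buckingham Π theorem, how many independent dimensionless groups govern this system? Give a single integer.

Exponent matrix [L,Θ,T] × [X1,X2,X3,X4,X5,X6,X7]:
  L: [ 0  0  0  2  0  0 -1]
  Θ: [-1  1 -1 -1  1 -1  1]
  T: [-1  1 -1  1  1 -1  0]
RREF → pivots at {X1,X4} ⇒ r = 2
n=7, r=2 ⇒ 5 dimensionless groups

5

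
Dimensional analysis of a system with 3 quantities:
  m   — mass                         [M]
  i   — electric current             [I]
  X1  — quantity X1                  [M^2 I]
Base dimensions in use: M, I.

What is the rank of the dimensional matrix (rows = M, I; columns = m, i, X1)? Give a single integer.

Exponent matrix [M,I] × [m,i,X1]:
  M: [ 1  0  2]
  I: [ 0  1  1]
RREF → pivots at {m,i} ⇒ r = 2

2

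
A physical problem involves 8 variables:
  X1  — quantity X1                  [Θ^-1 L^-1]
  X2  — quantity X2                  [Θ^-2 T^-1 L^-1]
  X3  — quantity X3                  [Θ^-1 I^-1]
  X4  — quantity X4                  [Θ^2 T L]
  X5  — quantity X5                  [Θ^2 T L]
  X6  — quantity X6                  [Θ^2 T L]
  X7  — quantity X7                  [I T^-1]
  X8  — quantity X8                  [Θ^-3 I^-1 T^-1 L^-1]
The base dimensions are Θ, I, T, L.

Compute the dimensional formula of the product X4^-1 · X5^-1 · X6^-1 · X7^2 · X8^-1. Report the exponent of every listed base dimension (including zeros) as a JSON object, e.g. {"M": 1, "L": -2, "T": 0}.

{"Θ": -3, "I": 3, "T": -4, "L": -2}

Dimensional matrix (Θ×I×T×L by X1×X2×X3×X4×X5×X6×X7×X8):
  Θ: [-1 -2 -1  2  2  2  0 -3]
  I: [ 0  0 -1  0  0  0  1 -1]
  T: [ 0 -1  0  1  1  1 -1 -1]
  L: [-1 -1  0  1  1  1  0 -1]
  [Θ]: (-1)·2+(-1)·2+(-1)·2+(2)·0+(-1)·-3 = -3
  [I]: (-1)·0+(-1)·0+(-1)·0+(2)·1+(-1)·-1 = 3
  [T]: (-1)·1+(-1)·1+(-1)·1+(2)·-1+(-1)·-1 = -4
  [L]: (-1)·1+(-1)·1+(-1)·1+(2)·0+(-1)·-1 = -2
⇒ Θ^-3 I^3 T^-4 L^-2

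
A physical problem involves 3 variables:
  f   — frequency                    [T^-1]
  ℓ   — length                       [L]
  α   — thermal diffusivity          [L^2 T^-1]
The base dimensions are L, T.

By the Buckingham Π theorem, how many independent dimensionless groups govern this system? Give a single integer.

Write exponents as rows L,T / cols f,ℓ,α:
  L: [ 0  1  2]
  T: [-1  0 -1]
Echelon form has 2 nonzero rows (pivots: f,ℓ)
n=3, r=2 ⇒ 1 dimensionless group

1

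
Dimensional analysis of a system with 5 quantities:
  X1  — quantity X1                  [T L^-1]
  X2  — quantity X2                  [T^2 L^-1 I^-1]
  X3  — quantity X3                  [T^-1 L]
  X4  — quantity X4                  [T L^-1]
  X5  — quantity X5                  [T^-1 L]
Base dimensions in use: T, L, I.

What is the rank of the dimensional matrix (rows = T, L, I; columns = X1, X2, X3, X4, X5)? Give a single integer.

Write exponents as rows T,L,I / cols X1,X2,X3,X4,X5:
  T: [ 1  2 -1  1 -1]
  L: [-1 -1  1 -1  1]
  I: [ 0 -1  0  0  0]
RREF → pivots at {X1,X2} ⇒ r = 2

2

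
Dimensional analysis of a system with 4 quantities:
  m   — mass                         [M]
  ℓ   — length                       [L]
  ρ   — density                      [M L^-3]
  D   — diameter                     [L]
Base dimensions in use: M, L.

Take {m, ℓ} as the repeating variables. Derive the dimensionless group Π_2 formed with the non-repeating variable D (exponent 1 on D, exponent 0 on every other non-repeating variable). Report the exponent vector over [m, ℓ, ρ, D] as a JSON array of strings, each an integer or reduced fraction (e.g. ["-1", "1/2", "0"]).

Write exponents as rows M,L / cols m,ℓ,ρ,D:
  M: [ 1  0  1  0]
  L: [ 0  1 -3  1]
Row reduction gives pivot columns m,ℓ; rank = 2
Repeat: m,ℓ; free: ρ,D
RREF:
  r0: [   1    0    1    0]
  r1: [   0    1   -3    1]
Fix exponent of D at 1, ρ at 0; solve each RREF row for its pivot's exponent:
  r0: exp(m) + (0)·1 = 0 ⇒ exp(m) = 0
  r1: exp(ℓ) + (1)·1 = 0 ⇒ exp(ℓ) = -1
Π_2 = ℓ^-1 · D

["0", "-1", "0", "1"]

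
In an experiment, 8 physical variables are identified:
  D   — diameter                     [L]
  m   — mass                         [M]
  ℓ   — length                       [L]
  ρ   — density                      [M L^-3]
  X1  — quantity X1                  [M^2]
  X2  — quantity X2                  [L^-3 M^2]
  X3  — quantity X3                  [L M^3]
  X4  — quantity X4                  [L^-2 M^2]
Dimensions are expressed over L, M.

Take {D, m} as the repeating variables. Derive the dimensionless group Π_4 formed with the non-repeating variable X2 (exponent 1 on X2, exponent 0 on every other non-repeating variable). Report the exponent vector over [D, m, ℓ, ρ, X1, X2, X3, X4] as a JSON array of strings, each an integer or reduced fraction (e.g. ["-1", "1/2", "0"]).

["3", "-2", "0", "0", "0", "1", "0", "0"]

Write exponents as rows L,M / cols D,m,ℓ,ρ,X1,X2,X3,X4:
  L: [ 1  0  1 -3  0 -3  1 -2]
  M: [ 0  1  0  1  2  2  3  2]
RREF → pivots at {D,m} ⇒ r = 2
Pivot set = {D,m}, free = {ℓ,ρ,X1,X2,X3,X4}
RREF:
  r0: [   1    0    1   -3    0   -3    1   -2]
  r1: [   0    1    0    1    2    2    3    2]
Fix exponent of X2 at 1, ℓ at 0, ρ at 0, X1 at 0, X3 at 0, X4 at 0; solve each RREF row for its pivot's exponent:
  r0: exp(D) + (-3)·1 = 0 ⇒ exp(D) = 3
  r1: exp(m) + (2)·1 = 0 ⇒ exp(m) = -2
Π_4 = D^3 · m^-2 · X2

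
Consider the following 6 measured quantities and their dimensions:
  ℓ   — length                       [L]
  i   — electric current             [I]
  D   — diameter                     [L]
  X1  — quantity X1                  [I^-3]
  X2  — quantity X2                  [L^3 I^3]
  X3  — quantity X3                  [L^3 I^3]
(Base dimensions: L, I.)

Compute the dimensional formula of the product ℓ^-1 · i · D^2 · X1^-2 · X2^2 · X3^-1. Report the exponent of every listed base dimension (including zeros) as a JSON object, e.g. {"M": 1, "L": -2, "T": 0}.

{"L": 4, "I": 10}

Dimensional matrix (L×I by ℓ×i×D×X1×X2×X3):
  L: [ 1  0  1  0  3  3]
  I: [ 0  1  0 -3  3  3]
  [L]: (-1)·1+(1)·0+(2)·1+(-2)·0+(2)·3+(-1)·3 = 4
  [I]: (-1)·0+(1)·1+(2)·0+(-2)·-3+(2)·3+(-1)·3 = 10
⇒ L^4 I^10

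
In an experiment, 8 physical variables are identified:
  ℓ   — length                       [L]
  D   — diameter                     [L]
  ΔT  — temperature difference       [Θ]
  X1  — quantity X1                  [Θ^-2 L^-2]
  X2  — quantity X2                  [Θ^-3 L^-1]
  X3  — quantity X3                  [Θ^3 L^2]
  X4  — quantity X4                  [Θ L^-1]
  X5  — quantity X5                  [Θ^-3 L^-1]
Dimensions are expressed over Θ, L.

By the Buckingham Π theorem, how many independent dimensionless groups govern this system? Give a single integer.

Write exponents as rows Θ,L / cols ℓ,D,ΔT,X1,X2,X3,X4,X5:
  Θ: [ 0  0  1 -2 -3  3  1 -3]
  L: [ 1  1  0 -2 -1  2 -1 -1]
Echelon form has 2 nonzero rows (pivots: ℓ,ΔT)
n=8, r=2 ⇒ 6 dimensionless groups

6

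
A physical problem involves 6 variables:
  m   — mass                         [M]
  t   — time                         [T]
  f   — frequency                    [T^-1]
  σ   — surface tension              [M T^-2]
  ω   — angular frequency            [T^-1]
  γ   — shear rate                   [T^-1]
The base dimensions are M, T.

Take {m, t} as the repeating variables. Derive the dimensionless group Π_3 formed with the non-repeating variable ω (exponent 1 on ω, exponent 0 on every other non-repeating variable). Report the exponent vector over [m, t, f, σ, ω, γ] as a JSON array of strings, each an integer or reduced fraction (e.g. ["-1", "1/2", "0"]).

Dimensional matrix (M×T by m×t×f×σ×ω×γ):
  M: [ 1  0  0  1  0  0]
  T: [ 0  1 -1 -2 -1 -1]
Echelon form has 2 nonzero rows (pivots: m,t)
Repeat: m,t; free: f,σ,ω,γ
RREF:
  r0: [   1    0    0    1    0    0]
  r1: [   0    1   -1   -2   -1   -1]
Fix exponent of ω at 1, f at 0, σ at 0, γ at 0; solve each RREF row for its pivot's exponent:
  r0: exp(m) + (0)·1 = 0 ⇒ exp(m) = 0
  r1: exp(t) + (-1)·1 = 0 ⇒ exp(t) = 1
Π_3 = t · ω

["0", "1", "0", "0", "1", "0"]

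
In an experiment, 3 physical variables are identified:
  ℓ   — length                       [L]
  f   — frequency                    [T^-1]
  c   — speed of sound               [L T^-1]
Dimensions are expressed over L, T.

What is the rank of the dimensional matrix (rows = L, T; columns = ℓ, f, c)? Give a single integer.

Write exponents as rows L,T / cols ℓ,f,c:
  L: [ 1  0  1]
  T: [ 0 -1 -1]
RREF → pivots at {ℓ,f} ⇒ r = 2

2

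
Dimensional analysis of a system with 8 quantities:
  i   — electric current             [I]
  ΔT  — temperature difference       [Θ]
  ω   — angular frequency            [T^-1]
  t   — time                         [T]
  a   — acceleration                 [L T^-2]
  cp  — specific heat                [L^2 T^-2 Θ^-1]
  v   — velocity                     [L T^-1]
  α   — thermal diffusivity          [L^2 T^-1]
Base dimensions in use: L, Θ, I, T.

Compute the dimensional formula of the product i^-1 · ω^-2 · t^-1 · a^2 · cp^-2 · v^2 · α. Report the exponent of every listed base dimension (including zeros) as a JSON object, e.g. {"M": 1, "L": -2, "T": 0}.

{"L": 2, "Θ": 2, "I": -1, "T": -2}

Exponent matrix [L,Θ,I,T] × [i,ΔT,ω,t,a,cp,v,α]:
  L: [ 0  0  0  0  1  2  1  2]
  Θ: [ 0  1  0  0  0 -1  0  0]
  I: [ 1  0  0  0  0  0  0  0]
  T: [ 0  0 -1  1 -2 -2 -1 -1]
  [L]: (-1)·0+(-2)·0+(-1)·0+(2)·1+(-2)·2+(2)·1+(1)·2 = 2
  [Θ]: (-1)·0+(-2)·0+(-1)·0+(2)·0+(-2)·-1+(2)·0+(1)·0 = 2
  [I]: (-1)·1+(-2)·0+(-1)·0+(2)·0+(-2)·0+(2)·0+(1)·0 = -1
  [T]: (-1)·0+(-2)·-1+(-1)·1+(2)·-2+(-2)·-2+(2)·-1+(1)·-1 = -2
⇒ L^2 Θ^2 I^-1 T^-2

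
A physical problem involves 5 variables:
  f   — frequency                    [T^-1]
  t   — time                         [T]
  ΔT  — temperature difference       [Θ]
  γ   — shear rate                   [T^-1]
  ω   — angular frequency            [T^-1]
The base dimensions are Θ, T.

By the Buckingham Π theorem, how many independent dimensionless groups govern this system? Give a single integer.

Exponent matrix [Θ,T] × [f,t,ΔT,γ,ω]:
  Θ: [ 0  0  1  0  0]
  T: [-1  1  0 -1 -1]
RREF → pivots at {f,ΔT} ⇒ r = 2
5 vars − rank 2 = 3 Π groups

3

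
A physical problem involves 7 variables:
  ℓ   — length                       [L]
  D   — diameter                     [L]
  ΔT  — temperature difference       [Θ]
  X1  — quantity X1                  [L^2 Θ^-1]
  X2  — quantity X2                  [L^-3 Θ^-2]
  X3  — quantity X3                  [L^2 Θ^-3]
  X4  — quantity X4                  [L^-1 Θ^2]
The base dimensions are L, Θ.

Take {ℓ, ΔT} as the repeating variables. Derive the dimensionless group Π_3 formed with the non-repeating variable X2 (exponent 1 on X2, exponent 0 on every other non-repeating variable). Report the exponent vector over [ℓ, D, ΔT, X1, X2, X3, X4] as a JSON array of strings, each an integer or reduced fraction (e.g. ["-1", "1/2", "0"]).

["3", "0", "2", "0", "1", "0", "0"]

Dimensional matrix (L×Θ by ℓ×D×ΔT×X1×X2×X3×X4):
  L: [ 1  1  0  2 -3  2 -1]
  Θ: [ 0  0  1 -1 -2 -3  2]
Row reduction gives pivot columns ℓ,ΔT; rank = 2
Repeat: ℓ,ΔT; free: D,X1,X2,X3,X4
RREF:
  r0: [   1    1    0    2   -3    2   -1]
  r1: [   0    0    1   -1   -2   -3    2]
Fix exponent of X2 at 1, D at 0, X1 at 0, X3 at 0, X4 at 0; solve each RREF row for its pivot's exponent:
  r0: exp(ℓ) + (-3)·1 = 0 ⇒ exp(ℓ) = 3
  r1: exp(ΔT) + (-2)·1 = 0 ⇒ exp(ΔT) = 2
Π_3 = ℓ^3 · ΔT^2 · X2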